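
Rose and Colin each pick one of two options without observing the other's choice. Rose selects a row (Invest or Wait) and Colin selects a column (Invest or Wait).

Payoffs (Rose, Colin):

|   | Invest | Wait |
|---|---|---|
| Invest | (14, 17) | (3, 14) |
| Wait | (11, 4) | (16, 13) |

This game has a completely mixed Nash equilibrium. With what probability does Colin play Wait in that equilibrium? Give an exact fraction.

3/16

Let c be the probability that Colin plays Invest. In a completely mixed equilibrium, Rose must be indifferent between Invest and Wait.
Rose's expected payoff from Invest is 14c + 3(1−c); from Wait it is 11c + 16(1−c).
Setting these equal: 11c + 3 = −5c + 16, so c = 13/16.
Therefore Colin plays Wait with probability 1 − 13/16 = 3/16.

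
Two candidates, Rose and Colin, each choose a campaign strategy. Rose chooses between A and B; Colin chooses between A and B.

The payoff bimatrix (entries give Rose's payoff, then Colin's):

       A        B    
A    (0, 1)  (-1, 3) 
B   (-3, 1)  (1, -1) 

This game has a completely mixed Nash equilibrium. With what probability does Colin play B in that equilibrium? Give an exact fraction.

3/5

Let c be the probability that Colin plays A. In a completely mixed equilibrium, Rose must be indifferent between A and B.
Rose's expected payoff from A is −(1−c); from B it is −3c + (1−c).
Setting these equal: c − 1 = −4c + 1, so c = 2/5.
Therefore Colin plays B with probability 1 − 2/5 = 3/5.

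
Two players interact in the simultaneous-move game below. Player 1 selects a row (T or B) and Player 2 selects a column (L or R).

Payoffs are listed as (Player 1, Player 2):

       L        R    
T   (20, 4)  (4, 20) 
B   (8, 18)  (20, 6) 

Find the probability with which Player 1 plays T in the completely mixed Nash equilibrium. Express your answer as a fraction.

3/7

Let x be the probability that Player 1 plays T. In a completely mixed equilibrium, Player 2 must be indifferent between L and R.
Player 2's expected payoff from L is 4x + 18(1−x); from R it is 20x + 6(1−x).
Setting these equal: −14x + 18 = 14x + 6, so x = 3/7.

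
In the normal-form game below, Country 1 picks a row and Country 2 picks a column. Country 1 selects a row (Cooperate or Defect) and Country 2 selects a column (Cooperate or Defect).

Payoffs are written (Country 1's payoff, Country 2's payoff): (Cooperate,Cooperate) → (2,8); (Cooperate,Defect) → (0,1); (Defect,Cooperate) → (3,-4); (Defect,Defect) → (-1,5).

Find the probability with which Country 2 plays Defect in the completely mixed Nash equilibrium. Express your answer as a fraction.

Let c be the probability that Country 2 plays Cooperate. In a completely mixed equilibrium, Country 1 must be indifferent between Cooperate and Defect.
Country 1's expected payoff from Cooperate is 2c; from Defect it is 3c − (1−c).
Setting these equal: 2c = 4c − 1, so c = 1/2.
Therefore Country 2 plays Defect with probability 1 − 1/2 = 1/2.

1/2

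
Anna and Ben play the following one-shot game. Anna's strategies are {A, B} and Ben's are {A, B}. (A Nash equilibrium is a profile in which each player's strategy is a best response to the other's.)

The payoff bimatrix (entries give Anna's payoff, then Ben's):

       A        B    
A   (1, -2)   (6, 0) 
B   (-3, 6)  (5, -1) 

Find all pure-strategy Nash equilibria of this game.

(A, A): Ben prefers B (0 > -2) — not an equilibrium.
(A, B): Anna gets 6 ≥ 5 from B, and Ben gets 0 ≥ -2 from A — Nash equilibrium.
(B, A): Anna prefers A (1 > -3) — not an equilibrium.
(B, B): Anna prefers A (6 > 5); Ben prefers A (6 > -1) — not an equilibrium.

(A, B)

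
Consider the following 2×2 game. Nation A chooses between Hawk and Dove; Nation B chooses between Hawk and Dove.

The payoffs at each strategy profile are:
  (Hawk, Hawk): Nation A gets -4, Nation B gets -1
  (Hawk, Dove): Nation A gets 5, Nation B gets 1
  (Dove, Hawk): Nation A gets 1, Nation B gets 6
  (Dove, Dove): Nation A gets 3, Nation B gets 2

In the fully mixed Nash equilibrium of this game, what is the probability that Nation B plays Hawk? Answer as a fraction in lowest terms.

2/7

Let y be the probability that Nation B plays Hawk. In a completely mixed equilibrium, Nation A must be indifferent between Hawk and Dove.
Nation A's expected payoff from Hawk is −4y + 5(1−y); from Dove it is y + 3(1−y).
Setting these equal: −9y + 5 = −2y + 3, so y = 2/7.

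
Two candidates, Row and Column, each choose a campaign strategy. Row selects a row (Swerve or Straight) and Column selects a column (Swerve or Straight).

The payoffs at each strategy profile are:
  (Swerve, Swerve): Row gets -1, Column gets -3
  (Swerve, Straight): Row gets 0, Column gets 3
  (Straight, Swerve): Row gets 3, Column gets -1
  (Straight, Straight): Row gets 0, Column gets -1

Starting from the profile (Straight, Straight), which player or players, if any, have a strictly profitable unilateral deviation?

Neither

Row at (Straight, Straight) earns 0; deviating to Swerve yields 0 — not better.
Column earns -1; deviating to Swerve yields -1 — not better.
Neither player can strictly improve; the profile is a Nash equilibrium.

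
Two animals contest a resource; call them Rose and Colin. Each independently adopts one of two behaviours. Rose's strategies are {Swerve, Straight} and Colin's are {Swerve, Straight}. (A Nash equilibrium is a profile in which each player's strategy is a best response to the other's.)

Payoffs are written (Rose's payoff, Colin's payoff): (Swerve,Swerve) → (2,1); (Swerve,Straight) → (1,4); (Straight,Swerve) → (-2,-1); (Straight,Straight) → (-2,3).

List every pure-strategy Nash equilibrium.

(Swerve, Straight)

(Swerve, Swerve): Colin prefers Straight (4 > 1) — not an equilibrium.
(Swerve, Straight): Rose gets 1 ≥ -2 from Straight, and Colin gets 4 ≥ 1 from Swerve — Nash equilibrium.
(Straight, Swerve): Rose prefers Swerve (2 > -2); Colin prefers Straight (3 > -1) — not an equilibrium.
(Straight, Straight): Rose prefers Swerve (1 > -2) — not an equilibrium.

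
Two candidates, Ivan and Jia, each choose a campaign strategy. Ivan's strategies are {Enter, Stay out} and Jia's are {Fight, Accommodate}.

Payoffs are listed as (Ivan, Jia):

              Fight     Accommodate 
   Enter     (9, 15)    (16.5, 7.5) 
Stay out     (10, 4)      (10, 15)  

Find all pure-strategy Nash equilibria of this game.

(Enter, Fight): Ivan prefers Stay out (10 > 9) — not an equilibrium.
(Enter, Accommodate): Jia prefers Fight (15 > 7.5) — not an equilibrium.
(Stay out, Fight): Jia prefers Accommodate (15 > 4) — not an equilibrium.
(Stay out, Accommodate): Ivan prefers Enter (16.5 > 10) — not an equilibrium.

none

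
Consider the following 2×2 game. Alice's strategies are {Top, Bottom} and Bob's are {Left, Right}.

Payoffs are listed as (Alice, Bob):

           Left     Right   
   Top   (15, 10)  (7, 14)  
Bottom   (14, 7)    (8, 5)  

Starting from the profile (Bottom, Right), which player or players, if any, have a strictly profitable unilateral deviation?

Alice at (Bottom, Right) earns 8; deviating to Top yields 7 — not better.
Bob earns 5; deviating to Left yields 7 — a strict improvement.
Only Bob has a strictly profitable deviation.

Bob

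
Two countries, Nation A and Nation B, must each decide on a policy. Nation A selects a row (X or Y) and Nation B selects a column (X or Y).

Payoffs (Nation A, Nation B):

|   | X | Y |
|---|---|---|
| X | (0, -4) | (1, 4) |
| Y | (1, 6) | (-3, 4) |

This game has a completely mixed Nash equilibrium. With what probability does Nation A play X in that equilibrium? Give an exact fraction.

Let x be the probability that Nation A plays X. In a completely mixed equilibrium, Nation B must be indifferent between X and Y.
Nation B's expected payoff from X is −4x + 6(1−x); from Y it is 4x + 4(1−x).
Setting these equal: −10x + 6 = 4, so x = 1/5.

1/5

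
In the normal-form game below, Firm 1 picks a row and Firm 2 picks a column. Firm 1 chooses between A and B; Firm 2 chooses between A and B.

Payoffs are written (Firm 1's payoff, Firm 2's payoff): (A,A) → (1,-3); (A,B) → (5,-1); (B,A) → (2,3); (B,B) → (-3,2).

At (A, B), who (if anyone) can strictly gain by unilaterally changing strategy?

Firm 1 at (A, B) earns 5; deviating to B yields -3 — not better.
Firm 2 earns -1; deviating to A yields -3 — not better.
Neither player can strictly improve; the profile is a Nash equilibrium.

Neither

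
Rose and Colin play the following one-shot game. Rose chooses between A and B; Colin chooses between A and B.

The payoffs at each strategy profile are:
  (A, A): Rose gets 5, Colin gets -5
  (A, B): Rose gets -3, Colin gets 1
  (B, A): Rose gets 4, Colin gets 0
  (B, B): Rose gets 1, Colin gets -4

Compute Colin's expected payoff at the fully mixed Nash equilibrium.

-2

First find p, the probability Rose plays A, from Colin's indifference between A and B: −5p = p − 4(1−p), giving p = 2/5.
Since Colin is indifferent in equilibrium, Colin's expected payoff equals the payoff from either column against (2/5, 3/5). Using A: −5(2/5) = -2.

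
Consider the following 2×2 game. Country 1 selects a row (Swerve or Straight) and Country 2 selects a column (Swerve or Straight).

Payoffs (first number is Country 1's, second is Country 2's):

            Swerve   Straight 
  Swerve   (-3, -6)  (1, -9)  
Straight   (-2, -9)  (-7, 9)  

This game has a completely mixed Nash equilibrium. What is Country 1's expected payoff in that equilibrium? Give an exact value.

First find y, the probability Country 2 plays Swerve, from Country 1's indifference between Swerve and Straight: −3y + (1−y) = −2y − 7(1−y), giving y = 8/9.
Since Country 1 is indifferent in equilibrium, Country 1's expected payoff equals the payoff from either row against (8/9, 1/9). Using Swerve: −3(8/9) + (1/9) = -23/9.

-23/9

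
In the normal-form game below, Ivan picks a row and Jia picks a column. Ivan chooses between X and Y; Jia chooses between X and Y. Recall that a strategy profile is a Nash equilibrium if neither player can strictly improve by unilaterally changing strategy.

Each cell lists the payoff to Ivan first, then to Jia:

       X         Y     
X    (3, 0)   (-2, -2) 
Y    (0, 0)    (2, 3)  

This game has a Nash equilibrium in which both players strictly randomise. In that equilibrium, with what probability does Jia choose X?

Let q be the probability that Jia plays X. In a completely mixed equilibrium, Ivan must be indifferent between X and Y.
Ivan's expected payoff from X is 3q − 2(1−q); from Y it is 2(1−q).
Setting these equal: 5q − 2 = −2q + 2, so q = 4/7.

4/7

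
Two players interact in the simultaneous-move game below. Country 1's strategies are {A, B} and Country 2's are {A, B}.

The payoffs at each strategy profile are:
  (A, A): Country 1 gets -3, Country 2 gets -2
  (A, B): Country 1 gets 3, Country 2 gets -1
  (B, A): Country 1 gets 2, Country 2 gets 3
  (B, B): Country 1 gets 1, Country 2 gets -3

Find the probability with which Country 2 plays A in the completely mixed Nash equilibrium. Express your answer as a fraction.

Let c be the probability that Country 2 plays A. In a completely mixed equilibrium, Country 1 must be indifferent between A and B.
Country 1's expected payoff from A is −3c + 3(1−c); from B it is 2c + (1−c).
Setting these equal: −6c + 3 = c + 1, so c = 2/7.

2/7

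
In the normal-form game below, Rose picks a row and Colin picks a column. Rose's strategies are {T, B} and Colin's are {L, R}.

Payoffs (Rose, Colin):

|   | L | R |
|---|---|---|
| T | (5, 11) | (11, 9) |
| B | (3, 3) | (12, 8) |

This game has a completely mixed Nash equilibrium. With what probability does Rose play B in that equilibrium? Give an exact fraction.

2/7

Let r be the probability that Rose plays T. In a completely mixed equilibrium, Colin must be indifferent between L and R.
Colin's expected payoff from L is 11r + 3(1−r); from R it is 9r + 8(1−r).
Setting these equal: 8r + 3 = r + 8, so r = 5/7.
Therefore Rose plays B with probability 1 − 5/7 = 2/7.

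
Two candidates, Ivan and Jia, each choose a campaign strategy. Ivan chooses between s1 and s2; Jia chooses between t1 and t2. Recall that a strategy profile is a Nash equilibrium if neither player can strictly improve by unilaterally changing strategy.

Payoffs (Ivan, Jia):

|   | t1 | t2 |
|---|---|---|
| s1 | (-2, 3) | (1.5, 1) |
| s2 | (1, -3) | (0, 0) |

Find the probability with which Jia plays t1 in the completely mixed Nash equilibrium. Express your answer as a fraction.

1/3

Let c be the probability that Jia plays t1. In a completely mixed equilibrium, Ivan must be indifferent between s1 and s2.
Ivan's expected payoff from s1 is −2c + 1.5(1−c); from s2 it is c.
Setting these equal: −3.5c + 1.5 = c, so c = 1/3.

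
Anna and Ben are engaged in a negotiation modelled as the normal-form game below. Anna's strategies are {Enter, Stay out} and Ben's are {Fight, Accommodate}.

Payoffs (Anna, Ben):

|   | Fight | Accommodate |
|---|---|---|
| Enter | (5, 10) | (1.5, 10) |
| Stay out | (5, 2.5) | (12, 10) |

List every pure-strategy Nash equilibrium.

(Enter, Fight) and (Stay out, Accommodate)

(Enter, Fight): Anna gets 5 ≥ 5 from Stay out, and Ben gets 10 ≥ 10 from Accommodate — Nash equilibrium.
(Enter, Accommodate): Anna prefers Stay out (12 > 1.5) — not an equilibrium.
(Stay out, Fight): Ben prefers Accommodate (10 > 2.5) — not an equilibrium.
(Stay out, Accommodate): Anna gets 12 ≥ 1.5 from Enter, and Ben gets 10 ≥ 2.5 from Fight — Nash equilibrium.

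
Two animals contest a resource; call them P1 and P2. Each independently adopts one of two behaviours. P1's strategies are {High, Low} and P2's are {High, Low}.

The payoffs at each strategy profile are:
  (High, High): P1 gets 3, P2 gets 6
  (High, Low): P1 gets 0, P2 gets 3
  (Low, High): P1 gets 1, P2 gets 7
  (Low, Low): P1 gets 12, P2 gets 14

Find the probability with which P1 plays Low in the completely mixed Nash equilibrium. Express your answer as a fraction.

3/10

Let p be the probability that P1 plays High. In a completely mixed equilibrium, P2 must be indifferent between High and Low.
P2's expected payoff from High is 6p + 7(1−p); from Low it is 3p + 14(1−p).
Setting these equal: −p + 7 = −11p + 14, so p = 7/10.
Therefore P1 plays Low with probability 1 − 7/10 = 3/10.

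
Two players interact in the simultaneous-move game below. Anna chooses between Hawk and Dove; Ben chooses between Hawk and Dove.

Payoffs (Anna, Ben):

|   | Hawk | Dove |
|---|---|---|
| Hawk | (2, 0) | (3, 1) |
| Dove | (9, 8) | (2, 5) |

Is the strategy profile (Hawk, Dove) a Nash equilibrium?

Yes

At (Hawk, Dove), Anna earns 3; switching to Dove would give 2, so Anna has no profitable deviation.
Ben earns 1; switching to Hawk would give 0, so Ben has no profitable deviation.
Neither player can gain by a unilateral deviation, so this profile is a Nash equilibrium.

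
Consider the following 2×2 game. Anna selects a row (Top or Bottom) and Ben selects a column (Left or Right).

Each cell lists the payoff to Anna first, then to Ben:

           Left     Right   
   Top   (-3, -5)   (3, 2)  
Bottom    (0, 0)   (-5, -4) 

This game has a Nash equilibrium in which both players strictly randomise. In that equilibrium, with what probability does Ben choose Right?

3/11

Let y be the probability that Ben plays Left. In a completely mixed equilibrium, Anna must be indifferent between Top and Bottom.
Anna's expected payoff from Top is −3y + 3(1−y); from Bottom it is −5(1−y).
Setting these equal: −6y + 3 = 5y − 5, so y = 8/11.
Therefore Ben plays Right with probability 1 − 8/11 = 3/11.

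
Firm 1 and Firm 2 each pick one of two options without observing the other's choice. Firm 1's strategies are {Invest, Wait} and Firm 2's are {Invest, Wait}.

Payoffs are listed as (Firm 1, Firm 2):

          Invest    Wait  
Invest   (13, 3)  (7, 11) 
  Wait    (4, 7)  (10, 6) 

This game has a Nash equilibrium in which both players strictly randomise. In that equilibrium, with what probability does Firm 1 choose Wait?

8/9

Let p be the probability that Firm 1 plays Invest. In a completely mixed equilibrium, Firm 2 must be indifferent between Invest and Wait.
Firm 2's expected payoff from Invest is 3p + 7(1−p); from Wait it is 11p + 6(1−p).
Setting these equal: −4p + 7 = 5p + 6, so p = 1/9.
Therefore Firm 1 plays Wait with probability 1 − 1/9 = 8/9.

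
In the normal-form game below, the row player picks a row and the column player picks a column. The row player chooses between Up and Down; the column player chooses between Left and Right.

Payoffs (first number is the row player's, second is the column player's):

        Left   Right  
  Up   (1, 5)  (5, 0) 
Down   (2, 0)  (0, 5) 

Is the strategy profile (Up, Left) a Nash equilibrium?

At (Up, Left), the row player earns 1; switching to Down would give 2, so the row player would deviate.
The column player earns 5; switching to Right would give 0, so the column player has no profitable deviation.
Since at least one player can profitably deviate, this is not a Nash equilibrium.

No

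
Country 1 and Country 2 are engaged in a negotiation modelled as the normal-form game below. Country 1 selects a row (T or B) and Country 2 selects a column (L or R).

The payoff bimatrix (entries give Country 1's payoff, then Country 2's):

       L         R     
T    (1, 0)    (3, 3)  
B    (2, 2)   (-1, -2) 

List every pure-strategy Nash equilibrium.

(T, L): Country 1 prefers B (2 > 1); Country 2 prefers R (3 > 0) — not an equilibrium.
(T, R): Country 1 gets 3 ≥ -1 from B, and Country 2 gets 3 ≥ 0 from L — Nash equilibrium.
(B, L): Country 1 gets 2 ≥ 1 from T, and Country 2 gets 2 ≥ -2 from R — Nash equilibrium.
(B, R): Country 1 prefers T (3 > -1); Country 2 prefers L (2 > -2) — not an equilibrium.

(T, R) and (B, L)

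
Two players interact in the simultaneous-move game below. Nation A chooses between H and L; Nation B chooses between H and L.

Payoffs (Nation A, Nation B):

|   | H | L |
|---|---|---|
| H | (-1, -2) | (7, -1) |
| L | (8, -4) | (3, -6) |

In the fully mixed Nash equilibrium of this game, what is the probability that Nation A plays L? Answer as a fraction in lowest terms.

1/3

Let p be the probability that Nation A plays H. In a completely mixed equilibrium, Nation B must be indifferent between H and L.
Nation B's expected payoff from H is −2p − 4(1−p); from L it is −p − 6(1−p).
Setting these equal: 2p − 4 = 5p − 6, so p = 2/3.
Therefore Nation A plays L with probability 1 − 2/3 = 1/3.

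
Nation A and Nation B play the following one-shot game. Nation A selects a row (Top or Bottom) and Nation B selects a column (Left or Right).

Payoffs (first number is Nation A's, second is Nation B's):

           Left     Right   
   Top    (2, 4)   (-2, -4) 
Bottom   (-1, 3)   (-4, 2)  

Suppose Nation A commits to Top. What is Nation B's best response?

Left

Against Top, Nation B earns 4 from Left and -4 from Right.
So Left is the best response.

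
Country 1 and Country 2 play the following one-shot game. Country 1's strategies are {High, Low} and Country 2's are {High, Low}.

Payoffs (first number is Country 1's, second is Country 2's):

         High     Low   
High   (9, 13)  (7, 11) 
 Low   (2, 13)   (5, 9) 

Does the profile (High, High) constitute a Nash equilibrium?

At (High, High), Country 1 earns 9; switching to Low would give 2, so Country 1 has no profitable deviation.
Country 2 earns 13; switching to Low would give 11, so Country 2 has no profitable deviation.
Neither player can gain by a unilateral deviation, so this profile is a Nash equilibrium.

Yes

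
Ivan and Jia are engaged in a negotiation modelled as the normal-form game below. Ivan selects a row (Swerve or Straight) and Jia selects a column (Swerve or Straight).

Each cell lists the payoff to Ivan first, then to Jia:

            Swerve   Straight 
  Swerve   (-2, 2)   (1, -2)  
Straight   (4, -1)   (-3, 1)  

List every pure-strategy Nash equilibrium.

none

(Swerve, Swerve): Ivan prefers Straight (4 > -2) — not an equilibrium.
(Swerve, Straight): Jia prefers Swerve (2 > -2) — not an equilibrium.
(Straight, Swerve): Jia prefers Straight (1 > -1) — not an equilibrium.
(Straight, Straight): Ivan prefers Swerve (1 > -3) — not an equilibrium.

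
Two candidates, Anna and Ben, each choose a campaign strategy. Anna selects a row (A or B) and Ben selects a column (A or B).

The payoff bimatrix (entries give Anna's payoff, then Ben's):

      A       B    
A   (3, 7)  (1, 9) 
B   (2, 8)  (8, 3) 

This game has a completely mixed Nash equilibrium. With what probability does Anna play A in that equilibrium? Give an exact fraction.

Let x be the probability that Anna plays A. In a completely mixed equilibrium, Ben must be indifferent between A and B.
Ben's expected payoff from A is 7x + 8(1−x); from B it is 9x + 3(1−x).
Setting these equal: −x + 8 = 6x + 3, so x = 5/7.

5/7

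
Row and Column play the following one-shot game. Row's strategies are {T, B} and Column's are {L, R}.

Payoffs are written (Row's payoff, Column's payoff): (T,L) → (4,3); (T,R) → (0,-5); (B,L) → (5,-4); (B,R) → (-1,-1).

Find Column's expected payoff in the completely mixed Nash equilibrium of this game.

First find p, the probability Row plays T, from Column's indifference between L and R: 3p − 4(1−p) = −5p − (1−p), giving p = 3/11.
Since Column is indifferent in equilibrium, Column's expected payoff equals the payoff from either column against (3/11, 8/11). Using L: 3(3/11) − 4(8/11) = -23/11.

-23/11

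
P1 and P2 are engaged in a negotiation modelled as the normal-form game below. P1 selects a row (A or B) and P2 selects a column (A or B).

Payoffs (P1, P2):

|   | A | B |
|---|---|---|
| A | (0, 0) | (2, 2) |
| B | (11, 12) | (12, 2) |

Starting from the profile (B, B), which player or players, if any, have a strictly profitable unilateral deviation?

P1 at (B, B) earns 12; deviating to A yields 2 — not better.
P2 earns 2; deviating to A yields 12 — a strict improvement.
Only P2 has a strictly profitable deviation.

P2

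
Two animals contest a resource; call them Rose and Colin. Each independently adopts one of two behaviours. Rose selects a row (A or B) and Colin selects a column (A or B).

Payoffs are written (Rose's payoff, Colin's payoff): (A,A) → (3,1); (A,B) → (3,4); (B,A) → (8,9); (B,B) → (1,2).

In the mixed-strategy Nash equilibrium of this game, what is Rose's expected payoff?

First find y, the probability Colin plays A, from Rose's indifference between A and B: 3y + 3(1−y) = 8y + (1−y), giving y = 2/7.
Since Rose is indifferent in equilibrium, Rose's expected payoff equals the payoff from either row against (2/7, 5/7). Using A: 3(2/7) + 3(5/7) = 3.

3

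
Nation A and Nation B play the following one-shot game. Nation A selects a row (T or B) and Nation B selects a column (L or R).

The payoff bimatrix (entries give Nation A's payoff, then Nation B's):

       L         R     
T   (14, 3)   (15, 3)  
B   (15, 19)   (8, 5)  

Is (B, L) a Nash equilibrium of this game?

Yes

At (B, L), Nation A earns 15; switching to T would give 14, so Nation A has no profitable deviation.
Nation B earns 19; switching to R would give 5, so Nation B has no profitable deviation.
Neither player can gain by a unilateral deviation, so this profile is a Nash equilibrium.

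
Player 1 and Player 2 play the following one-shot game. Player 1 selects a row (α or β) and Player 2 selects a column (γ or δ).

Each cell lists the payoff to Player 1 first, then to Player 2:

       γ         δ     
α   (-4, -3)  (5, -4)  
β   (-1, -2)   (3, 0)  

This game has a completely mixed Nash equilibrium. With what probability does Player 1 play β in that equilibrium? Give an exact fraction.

Let r be the probability that Player 1 plays α. In a completely mixed equilibrium, Player 2 must be indifferent between γ and δ.
Player 2's expected payoff from γ is −3r − 2(1−r); from δ it is −4r.
Setting these equal: −r − 2 = −4r, so r = 2/3.
Therefore Player 1 plays β with probability 1 − 2/3 = 1/3.

1/3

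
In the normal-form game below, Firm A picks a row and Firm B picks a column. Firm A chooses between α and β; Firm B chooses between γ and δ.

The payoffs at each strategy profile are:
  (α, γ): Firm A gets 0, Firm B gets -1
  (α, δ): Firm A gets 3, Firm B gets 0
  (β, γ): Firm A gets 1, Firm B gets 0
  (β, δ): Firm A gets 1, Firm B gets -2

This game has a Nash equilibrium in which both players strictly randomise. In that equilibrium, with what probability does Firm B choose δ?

1/3

Let c be the probability that Firm B plays γ. In a completely mixed equilibrium, Firm A must be indifferent between α and β.
Firm A's expected payoff from α is 3(1−c); from β it is c + (1−c).
Setting these equal: −3c + 3 = 1, so c = 2/3.
Therefore Firm B plays δ with probability 1 − 2/3 = 1/3.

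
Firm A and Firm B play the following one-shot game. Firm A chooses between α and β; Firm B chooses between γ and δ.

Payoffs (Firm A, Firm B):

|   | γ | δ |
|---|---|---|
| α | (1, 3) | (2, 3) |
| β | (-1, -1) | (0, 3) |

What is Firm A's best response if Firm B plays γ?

α

Against γ, Firm A earns 1 from α and -1 from β.
So α is the best response.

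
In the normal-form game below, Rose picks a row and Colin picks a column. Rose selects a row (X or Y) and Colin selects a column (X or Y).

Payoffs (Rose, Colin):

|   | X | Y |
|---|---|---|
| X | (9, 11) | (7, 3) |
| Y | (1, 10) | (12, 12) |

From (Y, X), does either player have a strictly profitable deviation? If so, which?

Rose at (Y, X) earns 1; deviating to X yields 9 — a strict improvement.
Colin earns 10; deviating to Y yields 12 — a strict improvement.
Both Rose and Colin have strictly profitable deviations.

Both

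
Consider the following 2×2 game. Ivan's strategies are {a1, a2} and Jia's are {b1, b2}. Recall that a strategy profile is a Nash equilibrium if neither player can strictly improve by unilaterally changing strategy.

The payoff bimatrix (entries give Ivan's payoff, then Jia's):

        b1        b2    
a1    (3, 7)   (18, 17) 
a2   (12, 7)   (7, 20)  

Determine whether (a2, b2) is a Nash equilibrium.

No

At (a2, b2), Ivan earns 7; switching to a1 would give 18, so Ivan would deviate.
Jia earns 20; switching to b1 would give 7, so Jia has no profitable deviation.
Since at least one player can profitably deviate, this is not a Nash equilibrium.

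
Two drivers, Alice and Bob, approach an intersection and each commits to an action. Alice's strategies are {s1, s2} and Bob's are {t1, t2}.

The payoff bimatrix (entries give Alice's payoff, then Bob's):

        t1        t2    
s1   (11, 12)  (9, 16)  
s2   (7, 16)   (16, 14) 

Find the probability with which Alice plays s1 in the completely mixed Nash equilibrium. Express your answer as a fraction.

Let r be the probability that Alice plays s1. In a completely mixed equilibrium, Bob must be indifferent between t1 and t2.
Bob's expected payoff from t1 is 12r + 16(1−r); from t2 it is 16r + 14(1−r).
Setting these equal: −4r + 16 = 2r + 14, so r = 1/3.

1/3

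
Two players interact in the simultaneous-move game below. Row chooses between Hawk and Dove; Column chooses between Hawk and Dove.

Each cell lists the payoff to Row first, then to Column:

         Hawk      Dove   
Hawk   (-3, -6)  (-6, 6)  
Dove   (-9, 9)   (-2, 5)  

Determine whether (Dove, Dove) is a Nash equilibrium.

At (Dove, Dove), Row earns -2; switching to Hawk would give -6, so Row has no profitable deviation.
Column earns 5; switching to Hawk would give 9, so Column would deviate.
Since at least one player can profitably deviate, this is not a Nash equilibrium.

No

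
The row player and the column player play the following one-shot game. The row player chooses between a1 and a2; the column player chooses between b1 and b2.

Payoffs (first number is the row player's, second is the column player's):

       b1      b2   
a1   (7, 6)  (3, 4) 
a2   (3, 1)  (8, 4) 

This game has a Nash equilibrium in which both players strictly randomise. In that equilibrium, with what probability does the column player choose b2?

4/9

Let y be the probability that the column player plays b1. In a completely mixed equilibrium, the row player must be indifferent between a1 and a2.
The row player's expected payoff from a1 is 7y + 3(1−y); from a2 it is 3y + 8(1−y).
Setting these equal: 4y + 3 = −5y + 8, so y = 5/9.
Therefore the column player plays b2 with probability 1 − 5/9 = 4/9.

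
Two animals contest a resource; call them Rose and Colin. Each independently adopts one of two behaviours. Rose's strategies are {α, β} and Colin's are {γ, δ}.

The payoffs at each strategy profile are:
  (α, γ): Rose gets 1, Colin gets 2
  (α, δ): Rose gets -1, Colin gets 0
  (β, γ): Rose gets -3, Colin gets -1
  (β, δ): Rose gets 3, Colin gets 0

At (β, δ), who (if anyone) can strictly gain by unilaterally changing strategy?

Rose at (β, δ) earns 3; deviating to α yields -1 — not better.
Colin earns 0; deviating to γ yields -1 — not better.
Neither player can strictly improve; the profile is a Nash equilibrium.

Neither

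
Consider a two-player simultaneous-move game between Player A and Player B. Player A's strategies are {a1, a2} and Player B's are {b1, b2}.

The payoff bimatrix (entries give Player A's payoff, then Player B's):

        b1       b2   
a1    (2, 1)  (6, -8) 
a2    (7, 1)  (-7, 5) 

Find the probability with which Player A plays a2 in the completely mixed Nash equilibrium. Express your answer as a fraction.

Let r be the probability that Player A plays a1. In a completely mixed equilibrium, Player B must be indifferent between b1 and b2.
Player B's expected payoff from b1 is r + (1−r); from b2 it is −8r + 5(1−r).
Setting these equal: 1 = −13r + 5, so r = 4/13.
Therefore Player A plays a2 with probability 1 − 4/13 = 9/13.

9/13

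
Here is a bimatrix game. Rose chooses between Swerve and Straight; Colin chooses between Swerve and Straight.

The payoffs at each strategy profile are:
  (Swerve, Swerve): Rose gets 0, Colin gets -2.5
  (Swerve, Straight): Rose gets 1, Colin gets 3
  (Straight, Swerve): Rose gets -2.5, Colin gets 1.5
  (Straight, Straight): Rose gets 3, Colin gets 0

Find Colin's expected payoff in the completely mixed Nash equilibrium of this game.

9/14

First find p, the probability Rose plays Swerve, from Colin's indifference between Swerve and Straight: −2.5p + 1.5(1−p) = 3p, giving p = 3/14.
Since Colin is indifferent in equilibrium, Colin's expected payoff equals the payoff from either column against (3/14, 11/14). Using Swerve: −2.5(3/14) + 1.5(11/14) = 9/14.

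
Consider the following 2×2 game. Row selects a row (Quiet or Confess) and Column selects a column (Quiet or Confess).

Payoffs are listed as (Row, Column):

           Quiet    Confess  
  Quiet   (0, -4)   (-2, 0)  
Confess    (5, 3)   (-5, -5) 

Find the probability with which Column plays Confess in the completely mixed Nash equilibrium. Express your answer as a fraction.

Let y be the probability that Column plays Quiet. In a completely mixed equilibrium, Row must be indifferent between Quiet and Confess.
Row's expected payoff from Quiet is −2(1−y); from Confess it is 5y − 5(1−y).
Setting these equal: 2y − 2 = 10y − 5, so y = 3/8.
Therefore Column plays Confess with probability 1 − 3/8 = 5/8.

5/8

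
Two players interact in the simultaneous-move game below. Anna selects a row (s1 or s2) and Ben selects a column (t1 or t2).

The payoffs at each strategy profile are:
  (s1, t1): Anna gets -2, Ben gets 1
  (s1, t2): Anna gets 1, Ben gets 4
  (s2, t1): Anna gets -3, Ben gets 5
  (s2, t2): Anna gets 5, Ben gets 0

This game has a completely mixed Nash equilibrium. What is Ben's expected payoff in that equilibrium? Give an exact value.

First find x, the probability Anna plays s1, from Ben's indifference between t1 and t2: x + 5(1−x) = 4x, giving x = 5/8.
Since Ben is indifferent in equilibrium, Ben's expected payoff equals the payoff from either column against (5/8, 3/8). Using t1: (5/8) + 5(3/8) = 5/2.

5/2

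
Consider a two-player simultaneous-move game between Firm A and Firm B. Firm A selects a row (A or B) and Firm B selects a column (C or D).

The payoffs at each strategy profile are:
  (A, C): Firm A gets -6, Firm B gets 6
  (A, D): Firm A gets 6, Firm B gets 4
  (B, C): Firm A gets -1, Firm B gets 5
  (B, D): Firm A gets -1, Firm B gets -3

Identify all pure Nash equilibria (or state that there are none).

(B, C)

(A, C): Firm A prefers B (-1 > -6) — not an equilibrium.
(A, D): Firm B prefers C (6 > 4) — not an equilibrium.
(B, C): Firm A gets -1 ≥ -6 from A, and Firm B gets 5 ≥ -3 from D — Nash equilibrium.
(B, D): Firm A prefers A (6 > -1); Firm B prefers C (5 > -3) — not an equilibrium.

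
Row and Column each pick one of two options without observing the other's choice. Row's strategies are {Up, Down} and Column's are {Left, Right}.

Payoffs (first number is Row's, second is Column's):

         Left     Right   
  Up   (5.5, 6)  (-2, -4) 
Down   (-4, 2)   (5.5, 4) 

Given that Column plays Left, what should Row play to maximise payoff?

Up

Against Left, Row earns 5.5 from Up and -4 from Down.
So Up is the best response.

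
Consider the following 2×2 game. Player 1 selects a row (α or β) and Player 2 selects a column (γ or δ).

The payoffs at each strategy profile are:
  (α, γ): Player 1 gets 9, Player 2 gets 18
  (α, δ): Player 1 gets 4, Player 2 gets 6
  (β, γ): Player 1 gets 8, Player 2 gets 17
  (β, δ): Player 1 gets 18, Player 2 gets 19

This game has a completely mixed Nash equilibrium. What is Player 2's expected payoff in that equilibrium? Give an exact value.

First find x, the probability Player 1 plays α, from Player 2's indifference between γ and δ: 18x + 17(1−x) = 6x + 19(1−x), giving x = 1/7.
Since Player 2 is indifferent in equilibrium, Player 2's expected payoff equals the payoff from either column against (1/7, 6/7). Using γ: 18(1/7) + 17(6/7) = 120/7.

120/7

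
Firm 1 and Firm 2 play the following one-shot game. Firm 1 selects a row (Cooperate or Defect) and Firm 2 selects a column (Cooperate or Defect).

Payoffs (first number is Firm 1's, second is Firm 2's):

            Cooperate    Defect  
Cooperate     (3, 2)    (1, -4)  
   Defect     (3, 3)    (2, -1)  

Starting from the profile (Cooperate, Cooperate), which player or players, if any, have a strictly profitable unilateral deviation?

Neither

Firm 1 at (Cooperate, Cooperate) earns 3; deviating to Defect yields 3 — not better.
Firm 2 earns 2; deviating to Defect yields -4 — not better.
Neither player can strictly improve; the profile is a Nash equilibrium.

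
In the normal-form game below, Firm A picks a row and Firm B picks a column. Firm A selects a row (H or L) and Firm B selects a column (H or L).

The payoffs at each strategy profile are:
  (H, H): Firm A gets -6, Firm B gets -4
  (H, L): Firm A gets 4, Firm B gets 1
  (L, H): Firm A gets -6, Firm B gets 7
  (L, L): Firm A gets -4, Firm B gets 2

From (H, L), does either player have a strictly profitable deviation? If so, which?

Firm A at (H, L) earns 4; deviating to L yields -4 — not better.
Firm B earns 1; deviating to H yields -4 — not better.
Neither player can strictly improve; the profile is a Nash equilibrium.

Neither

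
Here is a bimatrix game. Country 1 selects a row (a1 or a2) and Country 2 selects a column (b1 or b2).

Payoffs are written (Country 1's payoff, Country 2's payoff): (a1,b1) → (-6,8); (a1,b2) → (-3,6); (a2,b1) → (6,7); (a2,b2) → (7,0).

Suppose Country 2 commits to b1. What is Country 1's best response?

Against b1, Country 1 earns -6 from a1 and 6 from a2.
So a2 is the best response.

a2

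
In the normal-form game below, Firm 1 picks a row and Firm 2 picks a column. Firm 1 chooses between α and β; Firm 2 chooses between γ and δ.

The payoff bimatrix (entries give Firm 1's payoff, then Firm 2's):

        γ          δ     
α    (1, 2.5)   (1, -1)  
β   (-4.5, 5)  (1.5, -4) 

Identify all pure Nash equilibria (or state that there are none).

(α, γ): Firm 1 gets 1 ≥ -4.5 from β, and Firm 2 gets 2.5 ≥ -1 from δ — Nash equilibrium.
(α, δ): Firm 1 prefers β (1.5 > 1); Firm 2 prefers γ (2.5 > -1) — not an equilibrium.
(β, γ): Firm 1 prefers α (1 > -4.5) — not an equilibrium.
(β, δ): Firm 2 prefers γ (5 > -4) — not an equilibrium.

(α, γ)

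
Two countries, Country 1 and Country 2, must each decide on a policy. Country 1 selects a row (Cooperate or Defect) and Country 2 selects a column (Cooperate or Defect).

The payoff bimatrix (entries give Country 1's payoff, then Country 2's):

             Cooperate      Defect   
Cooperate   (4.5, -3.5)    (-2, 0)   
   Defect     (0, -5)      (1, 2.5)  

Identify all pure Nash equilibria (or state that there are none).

(Cooperate, Cooperate): Country 2 prefers Defect (0 > -3.5) — not an equilibrium.
(Cooperate, Defect): Country 1 prefers Defect (1 > -2) — not an equilibrium.
(Defect, Cooperate): Country 1 prefers Cooperate (4.5 > 0); Country 2 prefers Defect (2.5 > -5) — not an equilibrium.
(Defect, Defect): Country 1 gets 1 ≥ -2 from Cooperate, and Country 2 gets 2.5 ≥ -5 from Cooperate — Nash equilibrium.

(Defect, Defect)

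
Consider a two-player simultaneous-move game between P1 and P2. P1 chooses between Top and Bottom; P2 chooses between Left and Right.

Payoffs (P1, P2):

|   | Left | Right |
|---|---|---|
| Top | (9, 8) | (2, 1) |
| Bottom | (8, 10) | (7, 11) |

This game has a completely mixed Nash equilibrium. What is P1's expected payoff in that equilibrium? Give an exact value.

47/6

First find q, the probability P2 plays Left, from P1's indifference between Top and Bottom: 9q + 2(1−q) = 8q + 7(1−q), giving q = 5/6.
Since P1 is indifferent in equilibrium, P1's expected payoff equals the payoff from either row against (5/6, 1/6). Using Top: 9(5/6) + 2(1/6) = 47/6.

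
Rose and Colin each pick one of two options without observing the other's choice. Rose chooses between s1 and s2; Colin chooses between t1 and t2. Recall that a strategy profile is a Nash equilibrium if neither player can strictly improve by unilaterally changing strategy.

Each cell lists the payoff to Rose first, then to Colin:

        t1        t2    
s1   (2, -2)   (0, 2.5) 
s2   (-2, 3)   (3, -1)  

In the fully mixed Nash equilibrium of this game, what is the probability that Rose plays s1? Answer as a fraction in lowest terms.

Let x be the probability that Rose plays s1. In a completely mixed equilibrium, Colin must be indifferent between t1 and t2.
Colin's expected payoff from t1 is −2x + 3(1−x); from t2 it is 2.5x − (1−x).
Setting these equal: −5x + 3 = 3.5x − 1, so x = 8/17.

8/17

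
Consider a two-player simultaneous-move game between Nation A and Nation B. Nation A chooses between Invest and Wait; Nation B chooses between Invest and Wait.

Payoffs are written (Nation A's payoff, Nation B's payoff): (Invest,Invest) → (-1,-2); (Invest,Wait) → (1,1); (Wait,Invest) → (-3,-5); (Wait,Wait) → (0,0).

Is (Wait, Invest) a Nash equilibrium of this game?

No

At (Wait, Invest), Nation A earns -3; switching to Invest would give -1, so Nation A would deviate.
Nation B earns -5; switching to Wait would give 0, so Nation B would deviate.
Since at least one player can profitably deviate, this is not a Nash equilibrium.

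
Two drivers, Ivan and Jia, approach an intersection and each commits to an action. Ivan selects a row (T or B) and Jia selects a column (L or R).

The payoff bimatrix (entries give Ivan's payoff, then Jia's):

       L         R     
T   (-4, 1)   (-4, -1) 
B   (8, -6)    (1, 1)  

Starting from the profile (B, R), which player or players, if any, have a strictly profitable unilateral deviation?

Neither

Ivan at (B, R) earns 1; deviating to T yields -4 — not better.
Jia earns 1; deviating to L yields -6 — not better.
Neither player can strictly improve; the profile is a Nash equilibrium.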